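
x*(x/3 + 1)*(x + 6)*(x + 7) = x^4/3 + 16*x^3/3 + 27*x^2 + 42*x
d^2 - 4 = (d - 2)*(d + 2)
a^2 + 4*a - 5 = (a - 1)*(a + 5)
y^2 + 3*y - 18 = (y - 3)*(y + 6)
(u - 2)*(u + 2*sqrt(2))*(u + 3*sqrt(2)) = u^3 - 2*u^2 + 5*sqrt(2)*u^2 - 10*sqrt(2)*u + 12*u - 24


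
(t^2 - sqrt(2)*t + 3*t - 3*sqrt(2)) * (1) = t^2 - sqrt(2)*t + 3*t - 3*sqrt(2)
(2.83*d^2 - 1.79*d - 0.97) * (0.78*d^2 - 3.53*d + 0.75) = 2.2074*d^4 - 11.3861*d^3 + 7.6846*d^2 + 2.0816*d - 0.7275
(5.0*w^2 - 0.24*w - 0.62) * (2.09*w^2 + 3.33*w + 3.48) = 10.45*w^4 + 16.1484*w^3 + 15.305*w^2 - 2.8998*w - 2.1576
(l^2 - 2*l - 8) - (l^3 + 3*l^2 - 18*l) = -l^3 - 2*l^2 + 16*l - 8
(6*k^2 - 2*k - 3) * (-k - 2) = -6*k^3 - 10*k^2 + 7*k + 6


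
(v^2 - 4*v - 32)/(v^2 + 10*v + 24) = (v - 8)/(v + 6)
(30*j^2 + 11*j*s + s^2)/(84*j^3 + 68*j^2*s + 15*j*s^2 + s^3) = (5*j + s)/(14*j^2 + 9*j*s + s^2)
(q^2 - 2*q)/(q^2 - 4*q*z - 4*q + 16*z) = q*(q - 2)/(q^2 - 4*q*z - 4*q + 16*z)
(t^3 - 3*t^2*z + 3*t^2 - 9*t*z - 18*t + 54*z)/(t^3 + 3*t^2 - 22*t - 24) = (t^2 - 3*t*z - 3*t + 9*z)/(t^2 - 3*t - 4)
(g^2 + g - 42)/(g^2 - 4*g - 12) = (g + 7)/(g + 2)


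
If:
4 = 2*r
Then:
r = 2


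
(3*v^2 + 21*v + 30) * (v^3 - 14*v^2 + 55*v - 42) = 3*v^5 - 21*v^4 - 99*v^3 + 609*v^2 + 768*v - 1260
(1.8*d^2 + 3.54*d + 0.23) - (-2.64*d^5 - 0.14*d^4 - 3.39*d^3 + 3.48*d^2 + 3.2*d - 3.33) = 2.64*d^5 + 0.14*d^4 + 3.39*d^3 - 1.68*d^2 + 0.34*d + 3.56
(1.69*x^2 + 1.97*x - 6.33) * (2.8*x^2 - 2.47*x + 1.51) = 4.732*x^4 + 1.3417*x^3 - 20.038*x^2 + 18.6098*x - 9.5583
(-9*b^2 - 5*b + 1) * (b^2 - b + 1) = -9*b^4 + 4*b^3 - 3*b^2 - 6*b + 1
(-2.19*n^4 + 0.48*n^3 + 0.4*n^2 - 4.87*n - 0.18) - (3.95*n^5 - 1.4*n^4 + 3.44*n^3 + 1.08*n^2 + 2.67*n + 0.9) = -3.95*n^5 - 0.79*n^4 - 2.96*n^3 - 0.68*n^2 - 7.54*n - 1.08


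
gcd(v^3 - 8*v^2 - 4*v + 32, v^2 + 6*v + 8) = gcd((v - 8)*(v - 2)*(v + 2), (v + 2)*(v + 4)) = v + 2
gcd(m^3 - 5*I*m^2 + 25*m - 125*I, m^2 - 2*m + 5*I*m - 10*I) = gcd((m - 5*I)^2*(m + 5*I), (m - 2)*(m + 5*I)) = m + 5*I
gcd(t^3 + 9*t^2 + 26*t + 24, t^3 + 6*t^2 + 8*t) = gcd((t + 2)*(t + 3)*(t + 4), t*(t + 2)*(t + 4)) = t^2 + 6*t + 8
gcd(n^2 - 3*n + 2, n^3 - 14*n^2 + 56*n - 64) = n - 2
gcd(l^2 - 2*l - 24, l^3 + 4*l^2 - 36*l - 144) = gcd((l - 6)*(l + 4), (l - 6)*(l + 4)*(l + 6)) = l^2 - 2*l - 24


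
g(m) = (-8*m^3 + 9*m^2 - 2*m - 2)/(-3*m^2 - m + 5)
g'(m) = (6*m + 1)*(-8*m^3 + 9*m^2 - 2*m - 2)/(-3*m^2 - m + 5)^2 + (-24*m^2 + 18*m - 2)/(-3*m^2 - m + 5)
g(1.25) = 6.47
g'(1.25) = -40.50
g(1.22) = 8.13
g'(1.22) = -75.72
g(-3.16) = -15.90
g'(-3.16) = 0.59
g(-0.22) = -0.20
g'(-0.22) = -1.39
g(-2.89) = -15.85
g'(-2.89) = -0.26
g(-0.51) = 0.51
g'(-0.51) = -3.91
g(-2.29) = -17.28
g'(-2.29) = -6.04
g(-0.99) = 5.43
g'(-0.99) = -23.01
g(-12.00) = -36.49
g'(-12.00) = 2.61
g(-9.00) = -28.72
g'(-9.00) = 2.56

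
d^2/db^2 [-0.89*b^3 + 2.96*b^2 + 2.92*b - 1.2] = 5.92 - 5.34*b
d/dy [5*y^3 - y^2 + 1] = y*(15*y - 2)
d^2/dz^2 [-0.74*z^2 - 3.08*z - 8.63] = -1.48000000000000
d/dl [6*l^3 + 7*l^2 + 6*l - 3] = 18*l^2 + 14*l + 6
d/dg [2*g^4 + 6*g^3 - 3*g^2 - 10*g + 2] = 8*g^3 + 18*g^2 - 6*g - 10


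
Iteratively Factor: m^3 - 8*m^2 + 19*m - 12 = (m - 4)*(m^2 - 4*m + 3) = (m - 4)*(m - 3)*(m - 1)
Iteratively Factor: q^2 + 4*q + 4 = (q + 2)*(q + 2)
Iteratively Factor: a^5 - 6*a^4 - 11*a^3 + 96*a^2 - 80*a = (a - 5)*(a^4 - a^3 - 16*a^2 + 16*a) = a*(a - 5)*(a^3 - a^2 - 16*a + 16) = a*(a - 5)*(a + 4)*(a^2 - 5*a + 4) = a*(a - 5)*(a - 1)*(a + 4)*(a - 4)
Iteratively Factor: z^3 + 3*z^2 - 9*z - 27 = (z + 3)*(z^2 - 9) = (z - 3)*(z + 3)*(z + 3)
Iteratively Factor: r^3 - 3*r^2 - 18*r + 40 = (r + 4)*(r^2 - 7*r + 10) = (r - 2)*(r + 4)*(r - 5)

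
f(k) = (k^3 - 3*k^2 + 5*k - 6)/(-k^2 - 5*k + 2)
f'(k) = (2*k + 5)*(k^3 - 3*k^2 + 5*k - 6)/(-k^2 - 5*k + 2)^2 + (3*k^2 - 6*k + 5)/(-k^2 - 5*k + 2)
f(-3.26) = -11.58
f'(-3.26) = 9.65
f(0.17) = -4.67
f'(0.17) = -18.60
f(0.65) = 2.24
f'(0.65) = -9.85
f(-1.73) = -3.76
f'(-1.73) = 2.42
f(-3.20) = -11.02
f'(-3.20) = 9.06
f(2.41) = -0.17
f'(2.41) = -0.40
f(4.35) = -1.07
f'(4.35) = -0.54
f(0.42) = 15.76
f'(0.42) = -343.80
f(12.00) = -6.68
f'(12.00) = -0.85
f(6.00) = -2.06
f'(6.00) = -0.66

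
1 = 1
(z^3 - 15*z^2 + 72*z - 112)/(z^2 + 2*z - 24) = (z^2 - 11*z + 28)/(z + 6)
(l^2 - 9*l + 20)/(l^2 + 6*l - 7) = (l^2 - 9*l + 20)/(l^2 + 6*l - 7)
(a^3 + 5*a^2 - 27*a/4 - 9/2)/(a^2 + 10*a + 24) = (a^2 - a - 3/4)/(a + 4)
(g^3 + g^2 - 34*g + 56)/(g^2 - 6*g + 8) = g + 7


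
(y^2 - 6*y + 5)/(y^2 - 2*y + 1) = (y - 5)/(y - 1)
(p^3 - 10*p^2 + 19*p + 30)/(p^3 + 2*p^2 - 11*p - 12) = (p^2 - 11*p + 30)/(p^2 + p - 12)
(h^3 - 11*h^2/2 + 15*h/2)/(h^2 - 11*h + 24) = h*(2*h - 5)/(2*(h - 8))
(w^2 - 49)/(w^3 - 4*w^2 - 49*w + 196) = 1/(w - 4)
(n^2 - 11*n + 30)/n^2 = 1 - 11/n + 30/n^2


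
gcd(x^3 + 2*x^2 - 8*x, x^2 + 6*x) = x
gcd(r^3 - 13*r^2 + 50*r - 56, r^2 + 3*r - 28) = r - 4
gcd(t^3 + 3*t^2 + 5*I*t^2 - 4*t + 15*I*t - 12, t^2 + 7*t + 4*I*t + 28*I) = t + 4*I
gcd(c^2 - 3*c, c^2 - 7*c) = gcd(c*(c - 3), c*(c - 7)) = c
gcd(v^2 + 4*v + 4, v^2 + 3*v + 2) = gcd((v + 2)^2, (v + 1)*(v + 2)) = v + 2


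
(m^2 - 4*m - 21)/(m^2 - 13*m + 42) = (m + 3)/(m - 6)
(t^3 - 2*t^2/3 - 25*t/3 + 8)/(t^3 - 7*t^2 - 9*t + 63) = (3*t^2 - 11*t + 8)/(3*(t^2 - 10*t + 21))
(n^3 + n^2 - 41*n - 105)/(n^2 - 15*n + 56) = (n^2 + 8*n + 15)/(n - 8)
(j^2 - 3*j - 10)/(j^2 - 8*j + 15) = (j + 2)/(j - 3)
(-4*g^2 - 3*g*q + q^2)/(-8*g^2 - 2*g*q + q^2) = (g + q)/(2*g + q)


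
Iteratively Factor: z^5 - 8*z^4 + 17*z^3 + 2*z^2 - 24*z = (z - 4)*(z^4 - 4*z^3 + z^2 + 6*z) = (z - 4)*(z + 1)*(z^3 - 5*z^2 + 6*z) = (z - 4)*(z - 2)*(z + 1)*(z^2 - 3*z) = (z - 4)*(z - 3)*(z - 2)*(z + 1)*(z)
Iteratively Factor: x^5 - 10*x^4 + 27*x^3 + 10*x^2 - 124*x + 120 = (x - 2)*(x^4 - 8*x^3 + 11*x^2 + 32*x - 60) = (x - 5)*(x - 2)*(x^3 - 3*x^2 - 4*x + 12) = (x - 5)*(x - 2)^2*(x^2 - x - 6) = (x - 5)*(x - 2)^2*(x + 2)*(x - 3)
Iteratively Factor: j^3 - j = (j + 1)*(j^2 - j) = j*(j + 1)*(j - 1)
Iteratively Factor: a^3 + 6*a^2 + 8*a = (a + 4)*(a^2 + 2*a) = (a + 2)*(a + 4)*(a)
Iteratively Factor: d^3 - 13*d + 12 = (d + 4)*(d^2 - 4*d + 3) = (d - 3)*(d + 4)*(d - 1)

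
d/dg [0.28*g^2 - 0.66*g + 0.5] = 0.56*g - 0.66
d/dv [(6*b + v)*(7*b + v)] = 13*b + 2*v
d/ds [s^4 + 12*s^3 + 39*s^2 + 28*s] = 4*s^3 + 36*s^2 + 78*s + 28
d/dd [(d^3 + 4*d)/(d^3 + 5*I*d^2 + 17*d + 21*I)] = (5*I*d^4 + 26*d^3 + 43*I*d^2 + 84*I)/(d^6 + 10*I*d^5 + 9*d^4 + 212*I*d^3 + 79*d^2 + 714*I*d - 441)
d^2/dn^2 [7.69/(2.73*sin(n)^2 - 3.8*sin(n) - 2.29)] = (229.251204*sin(n)^4 - 239.32818*sin(n)^3 - 40.5309140000001*sin(n)^2 + 411.73798*sin(n) - 318.238346)/(-2.73*sin(n)^2 + 3.8*sin(n) + 2.29)^3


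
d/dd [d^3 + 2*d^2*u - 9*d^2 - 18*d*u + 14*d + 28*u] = 3*d^2 + 4*d*u - 18*d - 18*u + 14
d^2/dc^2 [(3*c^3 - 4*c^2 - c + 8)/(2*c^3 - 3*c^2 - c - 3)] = 2*(2*c^6 + 6*c^5 + 294*c^4 - 575*c^3 + 267*c^2 + 324*c - 97)/(8*c^9 - 36*c^8 + 42*c^7 - 27*c^6 + 87*c^5 - 54*c^4 - c^3 - 90*c^2 - 27*c - 27)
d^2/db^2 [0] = 0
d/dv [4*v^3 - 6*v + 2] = 12*v^2 - 6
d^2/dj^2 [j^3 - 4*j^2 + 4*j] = 6*j - 8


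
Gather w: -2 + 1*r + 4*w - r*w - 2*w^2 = r - 2*w^2 + w*(4 - r) - 2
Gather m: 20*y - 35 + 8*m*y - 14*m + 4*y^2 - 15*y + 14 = m*(8*y - 14) + 4*y^2 + 5*y - 21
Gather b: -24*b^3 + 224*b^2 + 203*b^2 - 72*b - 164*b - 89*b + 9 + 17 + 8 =-24*b^3 + 427*b^2 - 325*b + 34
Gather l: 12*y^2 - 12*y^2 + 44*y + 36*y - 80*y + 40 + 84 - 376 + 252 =0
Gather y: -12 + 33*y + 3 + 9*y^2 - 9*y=9*y^2 + 24*y - 9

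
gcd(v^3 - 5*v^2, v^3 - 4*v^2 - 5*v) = v^2 - 5*v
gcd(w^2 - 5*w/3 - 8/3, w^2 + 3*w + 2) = w + 1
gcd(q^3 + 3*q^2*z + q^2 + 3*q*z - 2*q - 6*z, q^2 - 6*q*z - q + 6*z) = q - 1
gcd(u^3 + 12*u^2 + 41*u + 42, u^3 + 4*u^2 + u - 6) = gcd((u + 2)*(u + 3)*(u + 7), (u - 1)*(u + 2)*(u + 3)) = u^2 + 5*u + 6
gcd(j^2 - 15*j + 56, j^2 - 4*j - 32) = j - 8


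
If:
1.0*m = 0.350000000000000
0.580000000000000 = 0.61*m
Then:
No Solution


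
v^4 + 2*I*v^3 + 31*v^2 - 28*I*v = v*(v - 4*I)*(v - I)*(v + 7*I)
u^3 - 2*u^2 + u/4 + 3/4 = (u - 3/2)*(u - 1)*(u + 1/2)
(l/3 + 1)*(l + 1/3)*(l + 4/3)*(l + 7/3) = l^4/3 + 7*l^3/3 + 49*l^2/9 + 379*l/81 + 28/27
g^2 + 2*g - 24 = (g - 4)*(g + 6)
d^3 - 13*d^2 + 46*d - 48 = (d - 8)*(d - 3)*(d - 2)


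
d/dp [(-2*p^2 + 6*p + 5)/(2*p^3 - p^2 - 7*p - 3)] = (4*p^4 - 24*p^3 - 10*p^2 + 22*p + 17)/(4*p^6 - 4*p^5 - 27*p^4 + 2*p^3 + 55*p^2 + 42*p + 9)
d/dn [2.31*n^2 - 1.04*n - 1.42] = 4.62*n - 1.04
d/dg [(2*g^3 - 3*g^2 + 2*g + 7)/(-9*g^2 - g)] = (-18*g^4 - 4*g^3 + 21*g^2 + 126*g + 7)/(g^2*(81*g^2 + 18*g + 1))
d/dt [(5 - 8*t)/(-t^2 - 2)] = 2*(-4*t^2 + 5*t + 8)/(t^4 + 4*t^2 + 4)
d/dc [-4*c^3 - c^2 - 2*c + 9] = -12*c^2 - 2*c - 2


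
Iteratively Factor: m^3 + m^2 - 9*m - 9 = (m - 3)*(m^2 + 4*m + 3) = (m - 3)*(m + 1)*(m + 3)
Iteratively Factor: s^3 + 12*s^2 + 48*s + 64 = (s + 4)*(s^2 + 8*s + 16) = (s + 4)^2*(s + 4)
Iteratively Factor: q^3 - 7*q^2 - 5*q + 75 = (q - 5)*(q^2 - 2*q - 15) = (q - 5)*(q + 3)*(q - 5)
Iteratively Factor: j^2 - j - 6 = (j + 2)*(j - 3)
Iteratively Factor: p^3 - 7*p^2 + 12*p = (p - 4)*(p^2 - 3*p) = p*(p - 4)*(p - 3)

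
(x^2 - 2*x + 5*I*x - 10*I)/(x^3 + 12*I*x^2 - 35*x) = (x - 2)/(x*(x + 7*I))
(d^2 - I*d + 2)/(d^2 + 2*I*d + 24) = (d^2 - I*d + 2)/(d^2 + 2*I*d + 24)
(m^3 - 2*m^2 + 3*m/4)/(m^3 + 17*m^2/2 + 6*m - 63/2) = m*(2*m - 1)/(2*(m^2 + 10*m + 21))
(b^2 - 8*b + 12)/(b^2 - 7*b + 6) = (b - 2)/(b - 1)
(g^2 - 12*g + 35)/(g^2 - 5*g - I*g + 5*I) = (g - 7)/(g - I)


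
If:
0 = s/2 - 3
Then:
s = 6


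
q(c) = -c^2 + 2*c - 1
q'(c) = 2 - 2*c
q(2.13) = -1.28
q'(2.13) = -2.26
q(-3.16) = -17.31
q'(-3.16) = 8.32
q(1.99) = -0.98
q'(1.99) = -1.98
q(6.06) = -25.60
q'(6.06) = -10.12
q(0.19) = -0.66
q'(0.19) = 1.62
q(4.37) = -11.36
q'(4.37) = -6.74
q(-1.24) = -5.02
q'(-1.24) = 4.48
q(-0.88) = -3.53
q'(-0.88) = 3.76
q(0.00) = -1.00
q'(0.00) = 2.00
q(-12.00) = -169.00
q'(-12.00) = 26.00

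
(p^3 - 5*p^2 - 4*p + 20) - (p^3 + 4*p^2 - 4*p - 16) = 36 - 9*p^2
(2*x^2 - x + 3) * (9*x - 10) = 18*x^3 - 29*x^2 + 37*x - 30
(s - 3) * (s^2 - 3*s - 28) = s^3 - 6*s^2 - 19*s + 84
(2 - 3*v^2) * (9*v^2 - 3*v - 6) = -27*v^4 + 9*v^3 + 36*v^2 - 6*v - 12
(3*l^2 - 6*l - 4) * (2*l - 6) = 6*l^3 - 30*l^2 + 28*l + 24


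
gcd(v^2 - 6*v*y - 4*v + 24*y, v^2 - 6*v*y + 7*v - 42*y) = -v + 6*y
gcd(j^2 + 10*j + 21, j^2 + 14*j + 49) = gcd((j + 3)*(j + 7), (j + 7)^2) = j + 7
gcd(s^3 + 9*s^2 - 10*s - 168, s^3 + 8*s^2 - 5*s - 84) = s + 7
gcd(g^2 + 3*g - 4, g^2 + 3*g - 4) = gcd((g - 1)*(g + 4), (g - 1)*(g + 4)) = g^2 + 3*g - 4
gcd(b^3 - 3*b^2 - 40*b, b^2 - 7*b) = b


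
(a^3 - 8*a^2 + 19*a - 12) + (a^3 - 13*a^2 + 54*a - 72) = 2*a^3 - 21*a^2 + 73*a - 84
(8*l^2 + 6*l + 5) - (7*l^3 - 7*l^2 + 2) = -7*l^3 + 15*l^2 + 6*l + 3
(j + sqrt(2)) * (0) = 0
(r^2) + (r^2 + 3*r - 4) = 2*r^2 + 3*r - 4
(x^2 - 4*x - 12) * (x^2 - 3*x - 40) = x^4 - 7*x^3 - 40*x^2 + 196*x + 480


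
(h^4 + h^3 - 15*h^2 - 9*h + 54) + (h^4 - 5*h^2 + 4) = 2*h^4 + h^3 - 20*h^2 - 9*h + 58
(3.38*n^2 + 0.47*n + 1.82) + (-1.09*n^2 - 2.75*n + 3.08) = 2.29*n^2 - 2.28*n + 4.9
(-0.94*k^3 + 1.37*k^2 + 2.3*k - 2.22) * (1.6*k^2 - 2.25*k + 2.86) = -1.504*k^5 + 4.307*k^4 - 2.0909*k^3 - 4.8088*k^2 + 11.573*k - 6.3492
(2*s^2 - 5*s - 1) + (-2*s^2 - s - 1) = -6*s - 2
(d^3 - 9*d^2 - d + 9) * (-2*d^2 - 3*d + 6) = -2*d^5 + 15*d^4 + 35*d^3 - 69*d^2 - 33*d + 54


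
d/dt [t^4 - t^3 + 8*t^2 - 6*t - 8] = 4*t^3 - 3*t^2 + 16*t - 6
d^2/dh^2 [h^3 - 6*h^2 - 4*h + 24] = 6*h - 12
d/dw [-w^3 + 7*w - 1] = 7 - 3*w^2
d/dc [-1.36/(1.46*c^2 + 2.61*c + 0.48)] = (3.9712*c + 3.5496)/(1.46*c^2 + 2.61*c + 0.48)^2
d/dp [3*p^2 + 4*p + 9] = 6*p + 4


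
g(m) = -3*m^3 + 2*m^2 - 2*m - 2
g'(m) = -9*m^2 + 4*m - 2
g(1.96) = -20.83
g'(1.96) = -28.73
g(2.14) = -26.52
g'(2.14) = -34.66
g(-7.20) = 1235.82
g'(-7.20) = -497.36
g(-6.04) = 744.09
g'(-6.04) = -354.49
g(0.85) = -4.10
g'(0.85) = -5.10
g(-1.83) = 26.74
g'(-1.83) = -39.46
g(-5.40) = 539.51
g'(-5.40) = -286.04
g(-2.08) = 37.81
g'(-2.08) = -49.26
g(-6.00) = 730.00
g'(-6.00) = -350.00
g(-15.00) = 10603.00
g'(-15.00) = -2087.00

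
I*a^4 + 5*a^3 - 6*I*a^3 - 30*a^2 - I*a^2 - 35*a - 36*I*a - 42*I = (a - 7)*(a - 6*I)*(a + I)*(I*a + I)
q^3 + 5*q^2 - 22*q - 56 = (q - 4)*(q + 2)*(q + 7)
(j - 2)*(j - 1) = j^2 - 3*j + 2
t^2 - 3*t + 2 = (t - 2)*(t - 1)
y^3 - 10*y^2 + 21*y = y*(y - 7)*(y - 3)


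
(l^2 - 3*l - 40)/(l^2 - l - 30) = (l - 8)/(l - 6)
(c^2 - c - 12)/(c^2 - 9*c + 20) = (c + 3)/(c - 5)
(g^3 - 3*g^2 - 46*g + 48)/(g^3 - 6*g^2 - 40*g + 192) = (g - 1)/(g - 4)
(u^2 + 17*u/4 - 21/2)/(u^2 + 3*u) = (4*u^2 + 17*u - 42)/(4*u*(u + 3))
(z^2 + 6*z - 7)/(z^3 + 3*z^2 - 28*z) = (z - 1)/(z*(z - 4))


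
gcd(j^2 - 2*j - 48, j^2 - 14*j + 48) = j - 8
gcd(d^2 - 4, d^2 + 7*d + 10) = d + 2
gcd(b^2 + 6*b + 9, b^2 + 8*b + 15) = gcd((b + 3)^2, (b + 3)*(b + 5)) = b + 3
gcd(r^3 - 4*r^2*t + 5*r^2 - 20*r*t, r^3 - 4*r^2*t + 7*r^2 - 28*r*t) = r^2 - 4*r*t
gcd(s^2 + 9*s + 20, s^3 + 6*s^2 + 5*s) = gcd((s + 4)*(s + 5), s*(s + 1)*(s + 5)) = s + 5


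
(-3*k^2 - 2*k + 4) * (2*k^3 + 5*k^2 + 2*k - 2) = -6*k^5 - 19*k^4 - 8*k^3 + 22*k^2 + 12*k - 8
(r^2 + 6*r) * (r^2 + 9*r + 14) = r^4 + 15*r^3 + 68*r^2 + 84*r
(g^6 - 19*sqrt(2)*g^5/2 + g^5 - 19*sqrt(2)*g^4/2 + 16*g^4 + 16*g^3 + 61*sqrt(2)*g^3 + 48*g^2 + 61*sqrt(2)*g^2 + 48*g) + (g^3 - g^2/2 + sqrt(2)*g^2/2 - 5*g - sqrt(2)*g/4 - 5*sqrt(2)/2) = g^6 - 19*sqrt(2)*g^5/2 + g^5 - 19*sqrt(2)*g^4/2 + 16*g^4 + 17*g^3 + 61*sqrt(2)*g^3 + 95*g^2/2 + 123*sqrt(2)*g^2/2 - sqrt(2)*g/4 + 43*g - 5*sqrt(2)/2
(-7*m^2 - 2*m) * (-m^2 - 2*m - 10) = 7*m^4 + 16*m^3 + 74*m^2 + 20*m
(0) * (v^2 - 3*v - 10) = 0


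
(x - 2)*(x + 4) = x^2 + 2*x - 8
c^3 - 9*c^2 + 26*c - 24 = (c - 4)*(c - 3)*(c - 2)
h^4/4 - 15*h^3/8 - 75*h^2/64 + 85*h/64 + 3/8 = (h/4 + 1/4)*(h - 8)*(h - 3/4)*(h + 1/4)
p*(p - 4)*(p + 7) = p^3 + 3*p^2 - 28*p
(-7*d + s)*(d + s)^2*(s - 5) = -7*d^3*s + 35*d^3 - 13*d^2*s^2 + 65*d^2*s - 5*d*s^3 + 25*d*s^2 + s^4 - 5*s^3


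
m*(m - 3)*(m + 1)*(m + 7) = m^4 + 5*m^3 - 17*m^2 - 21*m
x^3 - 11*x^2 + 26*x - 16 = (x - 8)*(x - 2)*(x - 1)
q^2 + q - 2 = (q - 1)*(q + 2)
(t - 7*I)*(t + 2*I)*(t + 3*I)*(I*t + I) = I*t^4 + 2*t^3 + I*t^3 + 2*t^2 + 29*I*t^2 - 42*t + 29*I*t - 42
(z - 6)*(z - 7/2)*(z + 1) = z^3 - 17*z^2/2 + 23*z/2 + 21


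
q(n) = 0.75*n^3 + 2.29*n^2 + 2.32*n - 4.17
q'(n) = 2.25*n^2 + 4.58*n + 2.32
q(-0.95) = -4.95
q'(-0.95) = -0.00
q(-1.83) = -5.34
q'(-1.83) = 1.47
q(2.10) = 17.75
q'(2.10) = 21.86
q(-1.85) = -5.37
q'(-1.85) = 1.55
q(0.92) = 0.49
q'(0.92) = 8.44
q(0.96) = 0.83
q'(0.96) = 8.79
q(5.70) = 222.35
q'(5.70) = 101.53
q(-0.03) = -4.24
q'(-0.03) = 2.18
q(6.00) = 254.19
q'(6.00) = 110.80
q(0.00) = -4.17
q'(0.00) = 2.32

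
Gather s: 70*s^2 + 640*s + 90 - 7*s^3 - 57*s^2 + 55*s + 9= -7*s^3 + 13*s^2 + 695*s + 99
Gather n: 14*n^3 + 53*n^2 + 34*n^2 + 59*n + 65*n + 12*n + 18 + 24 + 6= 14*n^3 + 87*n^2 + 136*n + 48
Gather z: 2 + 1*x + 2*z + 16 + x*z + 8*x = 9*x + z*(x + 2) + 18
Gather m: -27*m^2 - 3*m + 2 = -27*m^2 - 3*m + 2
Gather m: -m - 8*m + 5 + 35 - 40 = -9*m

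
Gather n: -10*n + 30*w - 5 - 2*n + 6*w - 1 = -12*n + 36*w - 6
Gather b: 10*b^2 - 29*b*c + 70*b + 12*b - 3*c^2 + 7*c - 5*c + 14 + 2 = 10*b^2 + b*(82 - 29*c) - 3*c^2 + 2*c + 16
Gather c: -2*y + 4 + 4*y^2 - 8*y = 4*y^2 - 10*y + 4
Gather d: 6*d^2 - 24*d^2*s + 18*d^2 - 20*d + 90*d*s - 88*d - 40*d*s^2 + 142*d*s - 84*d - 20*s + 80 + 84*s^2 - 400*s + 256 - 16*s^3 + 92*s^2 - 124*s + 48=d^2*(24 - 24*s) + d*(-40*s^2 + 232*s - 192) - 16*s^3 + 176*s^2 - 544*s + 384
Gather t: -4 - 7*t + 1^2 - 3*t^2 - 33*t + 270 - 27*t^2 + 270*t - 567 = -30*t^2 + 230*t - 300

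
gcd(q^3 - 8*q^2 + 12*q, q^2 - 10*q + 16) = q - 2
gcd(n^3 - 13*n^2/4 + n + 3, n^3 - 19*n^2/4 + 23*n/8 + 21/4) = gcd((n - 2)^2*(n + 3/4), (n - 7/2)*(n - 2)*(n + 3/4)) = n^2 - 5*n/4 - 3/2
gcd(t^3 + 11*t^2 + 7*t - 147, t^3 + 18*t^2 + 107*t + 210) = t + 7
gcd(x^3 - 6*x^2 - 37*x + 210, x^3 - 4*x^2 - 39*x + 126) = x^2 - x - 42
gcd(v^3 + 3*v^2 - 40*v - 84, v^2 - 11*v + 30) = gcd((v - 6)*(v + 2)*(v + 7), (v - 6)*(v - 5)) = v - 6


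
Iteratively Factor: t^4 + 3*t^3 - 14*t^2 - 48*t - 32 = (t + 1)*(t^3 + 2*t^2 - 16*t - 32) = (t + 1)*(t + 4)*(t^2 - 2*t - 8) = (t - 4)*(t + 1)*(t + 4)*(t + 2)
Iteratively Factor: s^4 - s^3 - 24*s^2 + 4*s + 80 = (s + 2)*(s^3 - 3*s^2 - 18*s + 40) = (s - 2)*(s + 2)*(s^2 - s - 20) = (s - 2)*(s + 2)*(s + 4)*(s - 5)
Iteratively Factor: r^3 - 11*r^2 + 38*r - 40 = (r - 5)*(r^2 - 6*r + 8) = (r - 5)*(r - 2)*(r - 4)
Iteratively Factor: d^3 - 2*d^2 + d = (d - 1)*(d^2 - d) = (d - 1)^2*(d)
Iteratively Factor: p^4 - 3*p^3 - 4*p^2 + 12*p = (p + 2)*(p^3 - 5*p^2 + 6*p) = p*(p + 2)*(p^2 - 5*p + 6) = p*(p - 2)*(p + 2)*(p - 3)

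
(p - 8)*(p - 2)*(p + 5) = p^3 - 5*p^2 - 34*p + 80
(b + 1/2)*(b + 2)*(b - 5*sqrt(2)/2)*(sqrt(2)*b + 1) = sqrt(2)*b^4 - 4*b^3 + 5*sqrt(2)*b^3/2 - 10*b^2 - 3*sqrt(2)*b^2/2 - 25*sqrt(2)*b/4 - 4*b - 5*sqrt(2)/2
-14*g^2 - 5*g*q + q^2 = (-7*g + q)*(2*g + q)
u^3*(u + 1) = u^4 + u^3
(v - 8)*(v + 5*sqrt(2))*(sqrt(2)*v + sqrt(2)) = sqrt(2)*v^3 - 7*sqrt(2)*v^2 + 10*v^2 - 70*v - 8*sqrt(2)*v - 80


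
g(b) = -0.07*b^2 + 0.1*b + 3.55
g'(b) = 0.1 - 0.14*b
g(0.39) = 3.58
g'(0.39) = 0.05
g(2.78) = 3.29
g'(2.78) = -0.29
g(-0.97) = 3.39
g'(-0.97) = 0.24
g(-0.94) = 3.39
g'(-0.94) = 0.23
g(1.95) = 3.48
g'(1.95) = -0.17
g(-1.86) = 3.12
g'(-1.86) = 0.36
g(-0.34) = 3.51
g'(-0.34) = 0.15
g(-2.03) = 3.06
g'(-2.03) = 0.38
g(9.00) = -1.22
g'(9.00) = -1.16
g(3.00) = 3.22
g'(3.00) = -0.32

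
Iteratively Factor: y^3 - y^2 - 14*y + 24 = (y - 3)*(y^2 + 2*y - 8) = (y - 3)*(y + 4)*(y - 2)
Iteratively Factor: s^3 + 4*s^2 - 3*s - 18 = (s + 3)*(s^2 + s - 6) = (s - 2)*(s + 3)*(s + 3)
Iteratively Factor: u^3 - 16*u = (u)*(u^2 - 16) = u*(u + 4)*(u - 4)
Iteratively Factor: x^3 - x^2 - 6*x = (x)*(x^2 - x - 6) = x*(x + 2)*(x - 3)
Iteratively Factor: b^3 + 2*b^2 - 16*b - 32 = (b + 2)*(b^2 - 16) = (b - 4)*(b + 2)*(b + 4)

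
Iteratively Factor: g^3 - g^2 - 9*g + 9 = (g + 3)*(g^2 - 4*g + 3) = (g - 1)*(g + 3)*(g - 3)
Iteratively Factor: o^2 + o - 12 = (o - 3)*(o + 4)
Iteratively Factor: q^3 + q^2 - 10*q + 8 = (q - 2)*(q^2 + 3*q - 4) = (q - 2)*(q - 1)*(q + 4)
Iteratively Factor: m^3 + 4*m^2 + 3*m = (m + 1)*(m^2 + 3*m) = (m + 1)*(m + 3)*(m)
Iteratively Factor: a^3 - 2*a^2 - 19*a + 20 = (a - 1)*(a^2 - a - 20) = (a - 5)*(a - 1)*(a + 4)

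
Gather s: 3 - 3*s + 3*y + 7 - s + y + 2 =-4*s + 4*y + 12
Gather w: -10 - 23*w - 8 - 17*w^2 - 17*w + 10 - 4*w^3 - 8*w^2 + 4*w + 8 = -4*w^3 - 25*w^2 - 36*w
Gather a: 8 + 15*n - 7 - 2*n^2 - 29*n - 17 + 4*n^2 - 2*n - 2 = 2*n^2 - 16*n - 18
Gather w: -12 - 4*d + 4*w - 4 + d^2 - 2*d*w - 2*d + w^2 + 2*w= d^2 - 6*d + w^2 + w*(6 - 2*d) - 16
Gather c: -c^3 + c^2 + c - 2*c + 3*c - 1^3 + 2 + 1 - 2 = -c^3 + c^2 + 2*c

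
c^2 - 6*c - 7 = (c - 7)*(c + 1)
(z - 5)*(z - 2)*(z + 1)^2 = z^4 - 5*z^3 - 3*z^2 + 13*z + 10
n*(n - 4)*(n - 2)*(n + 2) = n^4 - 4*n^3 - 4*n^2 + 16*n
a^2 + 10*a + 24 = (a + 4)*(a + 6)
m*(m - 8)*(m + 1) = m^3 - 7*m^2 - 8*m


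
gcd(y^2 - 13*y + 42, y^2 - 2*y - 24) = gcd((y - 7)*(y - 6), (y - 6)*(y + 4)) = y - 6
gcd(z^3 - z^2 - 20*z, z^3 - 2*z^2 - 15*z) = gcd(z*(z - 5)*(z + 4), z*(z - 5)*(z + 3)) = z^2 - 5*z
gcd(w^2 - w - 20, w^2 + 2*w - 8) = w + 4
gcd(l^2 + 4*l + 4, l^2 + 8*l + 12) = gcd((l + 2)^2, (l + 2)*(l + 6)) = l + 2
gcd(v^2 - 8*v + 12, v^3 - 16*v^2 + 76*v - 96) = v^2 - 8*v + 12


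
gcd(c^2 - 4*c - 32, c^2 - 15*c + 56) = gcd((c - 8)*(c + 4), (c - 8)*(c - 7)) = c - 8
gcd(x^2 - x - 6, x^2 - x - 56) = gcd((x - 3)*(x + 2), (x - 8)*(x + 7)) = 1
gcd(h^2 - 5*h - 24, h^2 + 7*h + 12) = h + 3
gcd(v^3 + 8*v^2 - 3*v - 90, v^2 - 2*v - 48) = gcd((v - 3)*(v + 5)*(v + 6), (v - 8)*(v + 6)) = v + 6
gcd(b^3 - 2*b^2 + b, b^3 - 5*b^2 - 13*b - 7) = 1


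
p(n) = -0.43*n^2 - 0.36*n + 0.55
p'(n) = -0.86*n - 0.36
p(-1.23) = 0.34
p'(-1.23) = 0.70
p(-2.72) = -1.65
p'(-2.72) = 1.98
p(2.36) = -2.69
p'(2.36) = -2.39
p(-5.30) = -9.62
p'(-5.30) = 4.20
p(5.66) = -15.26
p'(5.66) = -5.23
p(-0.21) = 0.61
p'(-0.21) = -0.18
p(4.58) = -10.12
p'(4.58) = -4.30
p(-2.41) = -1.08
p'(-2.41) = 1.71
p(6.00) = -17.09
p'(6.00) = -5.52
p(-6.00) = -12.77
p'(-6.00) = 4.80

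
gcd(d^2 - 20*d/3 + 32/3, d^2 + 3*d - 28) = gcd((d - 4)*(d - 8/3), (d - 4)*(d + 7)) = d - 4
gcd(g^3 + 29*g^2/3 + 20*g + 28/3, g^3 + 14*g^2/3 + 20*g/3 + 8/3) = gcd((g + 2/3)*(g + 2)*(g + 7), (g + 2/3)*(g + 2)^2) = g^2 + 8*g/3 + 4/3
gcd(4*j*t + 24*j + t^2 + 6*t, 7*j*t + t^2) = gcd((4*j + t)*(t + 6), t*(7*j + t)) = 1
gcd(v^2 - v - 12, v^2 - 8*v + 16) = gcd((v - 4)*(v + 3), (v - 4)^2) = v - 4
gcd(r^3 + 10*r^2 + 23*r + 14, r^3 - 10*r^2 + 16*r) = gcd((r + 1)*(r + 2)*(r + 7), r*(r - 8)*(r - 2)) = 1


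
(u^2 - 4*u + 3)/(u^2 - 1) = (u - 3)/(u + 1)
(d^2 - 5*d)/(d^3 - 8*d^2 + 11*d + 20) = d/(d^2 - 3*d - 4)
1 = 1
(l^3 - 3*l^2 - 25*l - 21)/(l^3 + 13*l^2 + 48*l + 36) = (l^2 - 4*l - 21)/(l^2 + 12*l + 36)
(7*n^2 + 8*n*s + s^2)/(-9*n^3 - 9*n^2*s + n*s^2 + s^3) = (7*n + s)/(-9*n^2 + s^2)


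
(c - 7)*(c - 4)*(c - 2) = c^3 - 13*c^2 + 50*c - 56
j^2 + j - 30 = (j - 5)*(j + 6)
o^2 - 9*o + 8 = (o - 8)*(o - 1)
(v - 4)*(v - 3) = v^2 - 7*v + 12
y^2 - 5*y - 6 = (y - 6)*(y + 1)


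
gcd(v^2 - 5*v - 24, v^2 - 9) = v + 3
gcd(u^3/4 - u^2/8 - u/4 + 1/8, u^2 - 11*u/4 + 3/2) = 1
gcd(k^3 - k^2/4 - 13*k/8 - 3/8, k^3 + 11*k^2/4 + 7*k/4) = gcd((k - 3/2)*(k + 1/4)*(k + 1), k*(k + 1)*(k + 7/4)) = k + 1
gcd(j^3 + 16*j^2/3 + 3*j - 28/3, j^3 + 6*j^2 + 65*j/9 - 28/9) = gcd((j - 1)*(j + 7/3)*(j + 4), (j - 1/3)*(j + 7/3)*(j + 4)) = j^2 + 19*j/3 + 28/3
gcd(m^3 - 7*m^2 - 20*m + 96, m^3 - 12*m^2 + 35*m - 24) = m^2 - 11*m + 24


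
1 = 1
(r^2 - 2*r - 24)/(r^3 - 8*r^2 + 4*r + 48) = (r + 4)/(r^2 - 2*r - 8)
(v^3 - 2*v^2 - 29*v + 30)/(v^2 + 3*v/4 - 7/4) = 4*(v^2 - v - 30)/(4*v + 7)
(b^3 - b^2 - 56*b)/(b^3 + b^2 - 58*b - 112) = b/(b + 2)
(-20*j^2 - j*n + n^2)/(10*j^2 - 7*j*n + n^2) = (-4*j - n)/(2*j - n)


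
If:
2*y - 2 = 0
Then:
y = 1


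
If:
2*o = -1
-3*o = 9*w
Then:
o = -1/2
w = 1/6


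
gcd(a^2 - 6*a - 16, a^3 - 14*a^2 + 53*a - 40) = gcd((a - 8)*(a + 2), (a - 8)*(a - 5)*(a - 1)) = a - 8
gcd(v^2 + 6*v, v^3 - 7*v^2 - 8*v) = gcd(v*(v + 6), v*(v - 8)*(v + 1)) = v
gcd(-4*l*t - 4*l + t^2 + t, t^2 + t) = t + 1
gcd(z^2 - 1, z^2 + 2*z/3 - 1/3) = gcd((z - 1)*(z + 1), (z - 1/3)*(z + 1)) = z + 1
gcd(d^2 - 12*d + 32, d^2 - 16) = d - 4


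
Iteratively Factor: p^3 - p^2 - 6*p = (p + 2)*(p^2 - 3*p) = (p - 3)*(p + 2)*(p)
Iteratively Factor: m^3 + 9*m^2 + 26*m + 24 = (m + 3)*(m^2 + 6*m + 8) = (m + 2)*(m + 3)*(m + 4)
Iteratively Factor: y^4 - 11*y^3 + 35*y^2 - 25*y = (y - 5)*(y^3 - 6*y^2 + 5*y) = (y - 5)*(y - 1)*(y^2 - 5*y) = (y - 5)^2*(y - 1)*(y)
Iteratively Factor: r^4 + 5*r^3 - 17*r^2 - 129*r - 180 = (r + 3)*(r^3 + 2*r^2 - 23*r - 60) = (r - 5)*(r + 3)*(r^2 + 7*r + 12) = (r - 5)*(r + 3)*(r + 4)*(r + 3)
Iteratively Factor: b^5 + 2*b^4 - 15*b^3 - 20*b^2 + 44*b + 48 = (b + 1)*(b^4 + b^3 - 16*b^2 - 4*b + 48) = (b - 3)*(b + 1)*(b^3 + 4*b^2 - 4*b - 16) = (b - 3)*(b + 1)*(b + 2)*(b^2 + 2*b - 8) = (b - 3)*(b + 1)*(b + 2)*(b + 4)*(b - 2)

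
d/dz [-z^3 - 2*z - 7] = -3*z^2 - 2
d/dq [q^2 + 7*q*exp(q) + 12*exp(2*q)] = 7*q*exp(q) + 2*q + 24*exp(2*q) + 7*exp(q)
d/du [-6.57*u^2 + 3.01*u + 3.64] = 3.01 - 13.14*u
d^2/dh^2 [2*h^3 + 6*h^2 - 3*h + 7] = 12*h + 12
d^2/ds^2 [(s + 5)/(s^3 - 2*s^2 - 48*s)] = 2*(3*s^5 + 24*s^4 - 28*s^3 - 660*s^2 + 1440*s + 11520)/(s^3*(s^6 - 6*s^5 - 132*s^4 + 568*s^3 + 6336*s^2 - 13824*s - 110592))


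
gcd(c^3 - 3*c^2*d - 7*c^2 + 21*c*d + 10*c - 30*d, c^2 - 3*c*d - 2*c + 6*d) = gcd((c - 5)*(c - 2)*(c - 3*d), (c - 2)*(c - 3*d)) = c^2 - 3*c*d - 2*c + 6*d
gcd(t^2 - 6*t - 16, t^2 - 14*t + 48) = t - 8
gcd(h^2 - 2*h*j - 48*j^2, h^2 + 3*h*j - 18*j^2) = h + 6*j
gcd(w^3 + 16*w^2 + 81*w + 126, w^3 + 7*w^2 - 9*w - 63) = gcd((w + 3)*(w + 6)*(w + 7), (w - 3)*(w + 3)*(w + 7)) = w^2 + 10*w + 21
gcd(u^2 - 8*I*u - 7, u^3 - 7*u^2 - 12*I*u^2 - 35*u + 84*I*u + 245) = u - 7*I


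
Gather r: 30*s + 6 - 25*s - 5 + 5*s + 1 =10*s + 2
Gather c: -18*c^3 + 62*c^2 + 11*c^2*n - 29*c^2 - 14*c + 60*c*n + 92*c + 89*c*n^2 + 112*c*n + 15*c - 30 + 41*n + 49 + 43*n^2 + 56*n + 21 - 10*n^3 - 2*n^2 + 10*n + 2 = -18*c^3 + c^2*(11*n + 33) + c*(89*n^2 + 172*n + 93) - 10*n^3 + 41*n^2 + 107*n + 42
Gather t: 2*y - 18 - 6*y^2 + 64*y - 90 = -6*y^2 + 66*y - 108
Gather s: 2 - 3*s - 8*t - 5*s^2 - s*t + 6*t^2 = -5*s^2 + s*(-t - 3) + 6*t^2 - 8*t + 2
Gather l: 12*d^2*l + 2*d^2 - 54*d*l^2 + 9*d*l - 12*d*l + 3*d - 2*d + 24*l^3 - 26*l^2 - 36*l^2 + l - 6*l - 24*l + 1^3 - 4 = 2*d^2 + d + 24*l^3 + l^2*(-54*d - 62) + l*(12*d^2 - 3*d - 29) - 3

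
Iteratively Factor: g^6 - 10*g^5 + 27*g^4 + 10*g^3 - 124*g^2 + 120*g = (g - 5)*(g^5 - 5*g^4 + 2*g^3 + 20*g^2 - 24*g) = (g - 5)*(g + 2)*(g^4 - 7*g^3 + 16*g^2 - 12*g) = g*(g - 5)*(g + 2)*(g^3 - 7*g^2 + 16*g - 12) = g*(g - 5)*(g - 2)*(g + 2)*(g^2 - 5*g + 6) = g*(g - 5)*(g - 2)^2*(g + 2)*(g - 3)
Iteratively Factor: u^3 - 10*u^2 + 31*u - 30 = (u - 5)*(u^2 - 5*u + 6) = (u - 5)*(u - 2)*(u - 3)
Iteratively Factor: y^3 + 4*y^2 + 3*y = (y + 1)*(y^2 + 3*y) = y*(y + 1)*(y + 3)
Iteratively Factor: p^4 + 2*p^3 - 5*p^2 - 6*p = (p + 3)*(p^3 - p^2 - 2*p) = (p + 1)*(p + 3)*(p^2 - 2*p) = (p - 2)*(p + 1)*(p + 3)*(p)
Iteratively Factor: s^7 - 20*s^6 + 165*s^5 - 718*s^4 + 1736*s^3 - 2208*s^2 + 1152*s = (s - 4)*(s^6 - 16*s^5 + 101*s^4 - 314*s^3 + 480*s^2 - 288*s) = (s - 4)^2*(s^5 - 12*s^4 + 53*s^3 - 102*s^2 + 72*s) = (s - 4)^2*(s - 2)*(s^4 - 10*s^3 + 33*s^2 - 36*s) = s*(s - 4)^2*(s - 2)*(s^3 - 10*s^2 + 33*s - 36) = s*(s - 4)^2*(s - 3)*(s - 2)*(s^2 - 7*s + 12) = s*(s - 4)^2*(s - 3)^2*(s - 2)*(s - 4)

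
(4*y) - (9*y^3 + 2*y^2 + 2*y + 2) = -9*y^3 - 2*y^2 + 2*y - 2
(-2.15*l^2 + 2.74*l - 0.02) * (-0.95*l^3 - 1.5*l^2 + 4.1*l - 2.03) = 2.0425*l^5 + 0.621999999999999*l^4 - 12.906*l^3 + 15.6285*l^2 - 5.6442*l + 0.0406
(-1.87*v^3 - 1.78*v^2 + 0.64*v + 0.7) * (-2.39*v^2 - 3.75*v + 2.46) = 4.4693*v^5 + 11.2667*v^4 + 0.5452*v^3 - 8.4518*v^2 - 1.0506*v + 1.722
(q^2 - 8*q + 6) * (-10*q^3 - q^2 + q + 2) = -10*q^5 + 79*q^4 - 51*q^3 - 12*q^2 - 10*q + 12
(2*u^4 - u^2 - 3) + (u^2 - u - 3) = 2*u^4 - u - 6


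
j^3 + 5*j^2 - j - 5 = (j - 1)*(j + 1)*(j + 5)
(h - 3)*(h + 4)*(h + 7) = h^3 + 8*h^2 - 5*h - 84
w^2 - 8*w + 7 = (w - 7)*(w - 1)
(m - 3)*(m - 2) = m^2 - 5*m + 6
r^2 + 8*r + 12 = (r + 2)*(r + 6)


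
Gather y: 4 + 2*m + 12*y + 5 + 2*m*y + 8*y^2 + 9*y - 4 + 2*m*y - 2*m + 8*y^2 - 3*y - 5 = 16*y^2 + y*(4*m + 18)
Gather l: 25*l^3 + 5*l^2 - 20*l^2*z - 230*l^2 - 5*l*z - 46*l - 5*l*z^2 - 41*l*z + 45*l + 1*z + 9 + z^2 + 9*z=25*l^3 + l^2*(-20*z - 225) + l*(-5*z^2 - 46*z - 1) + z^2 + 10*z + 9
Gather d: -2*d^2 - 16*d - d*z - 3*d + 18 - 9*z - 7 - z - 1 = -2*d^2 + d*(-z - 19) - 10*z + 10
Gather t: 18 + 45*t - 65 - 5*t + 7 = 40*t - 40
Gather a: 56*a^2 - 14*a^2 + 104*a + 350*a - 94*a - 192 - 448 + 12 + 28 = 42*a^2 + 360*a - 600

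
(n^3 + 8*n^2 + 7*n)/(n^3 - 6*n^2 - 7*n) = (n + 7)/(n - 7)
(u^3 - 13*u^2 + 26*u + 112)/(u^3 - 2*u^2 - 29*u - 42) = (u - 8)/(u + 3)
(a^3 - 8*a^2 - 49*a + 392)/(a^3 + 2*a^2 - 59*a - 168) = (a - 7)/(a + 3)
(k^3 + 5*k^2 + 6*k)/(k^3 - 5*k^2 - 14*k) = (k + 3)/(k - 7)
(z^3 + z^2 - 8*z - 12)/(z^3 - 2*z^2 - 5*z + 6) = (z + 2)/(z - 1)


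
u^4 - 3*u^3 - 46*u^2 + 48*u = u*(u - 8)*(u - 1)*(u + 6)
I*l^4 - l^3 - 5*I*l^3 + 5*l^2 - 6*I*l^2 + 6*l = l*(l - 6)*(l + I)*(I*l + I)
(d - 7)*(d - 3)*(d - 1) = d^3 - 11*d^2 + 31*d - 21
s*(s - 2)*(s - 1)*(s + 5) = s^4 + 2*s^3 - 13*s^2 + 10*s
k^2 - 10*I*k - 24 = (k - 6*I)*(k - 4*I)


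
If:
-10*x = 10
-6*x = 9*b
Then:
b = 2/3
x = -1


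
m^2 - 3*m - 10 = (m - 5)*(m + 2)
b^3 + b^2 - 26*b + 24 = (b - 4)*(b - 1)*(b + 6)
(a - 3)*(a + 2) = a^2 - a - 6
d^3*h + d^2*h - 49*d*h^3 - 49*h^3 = (d - 7*h)*(d + 7*h)*(d*h + h)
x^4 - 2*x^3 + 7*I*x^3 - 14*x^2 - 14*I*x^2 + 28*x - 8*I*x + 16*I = (x - 2)*(x + I)*(x + 2*I)*(x + 4*I)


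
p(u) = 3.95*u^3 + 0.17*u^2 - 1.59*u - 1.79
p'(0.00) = -1.59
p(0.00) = -1.79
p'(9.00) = 961.32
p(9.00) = 2877.22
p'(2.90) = 99.05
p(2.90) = 91.37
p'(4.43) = 232.47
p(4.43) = 337.91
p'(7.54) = 674.67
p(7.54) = 1689.10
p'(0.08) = -1.49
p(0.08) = -1.91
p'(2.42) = 68.63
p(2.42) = 51.34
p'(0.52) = 1.79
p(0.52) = -2.02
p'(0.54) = 2.05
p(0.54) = -1.98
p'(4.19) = 207.87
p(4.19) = 285.09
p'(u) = 11.85*u^2 + 0.34*u - 1.59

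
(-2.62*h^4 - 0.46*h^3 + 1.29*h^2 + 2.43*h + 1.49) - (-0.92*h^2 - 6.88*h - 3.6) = -2.62*h^4 - 0.46*h^3 + 2.21*h^2 + 9.31*h + 5.09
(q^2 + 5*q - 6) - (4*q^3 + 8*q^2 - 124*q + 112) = -4*q^3 - 7*q^2 + 129*q - 118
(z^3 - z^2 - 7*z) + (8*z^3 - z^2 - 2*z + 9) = 9*z^3 - 2*z^2 - 9*z + 9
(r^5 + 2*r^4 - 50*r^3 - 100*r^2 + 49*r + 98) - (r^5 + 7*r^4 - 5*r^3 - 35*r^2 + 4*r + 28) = -5*r^4 - 45*r^3 - 65*r^2 + 45*r + 70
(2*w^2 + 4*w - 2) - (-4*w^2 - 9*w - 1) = 6*w^2 + 13*w - 1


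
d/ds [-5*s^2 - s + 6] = -10*s - 1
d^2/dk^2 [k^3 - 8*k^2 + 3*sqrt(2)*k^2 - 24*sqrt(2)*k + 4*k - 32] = 6*k - 16 + 6*sqrt(2)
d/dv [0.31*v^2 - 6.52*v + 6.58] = 0.62*v - 6.52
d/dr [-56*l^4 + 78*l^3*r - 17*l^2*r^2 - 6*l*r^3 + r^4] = 78*l^3 - 34*l^2*r - 18*l*r^2 + 4*r^3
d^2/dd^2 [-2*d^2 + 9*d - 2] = -4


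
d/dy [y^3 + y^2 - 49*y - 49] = 3*y^2 + 2*y - 49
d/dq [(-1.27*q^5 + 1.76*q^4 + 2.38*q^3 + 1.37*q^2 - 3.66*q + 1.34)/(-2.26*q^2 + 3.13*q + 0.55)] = (8.6106*q^6 - 23.8556*q^5 + 7.6551*q^4 + 18.7708*q^3 - 0.0564999999999998*q^2 + 7.5638*q - 6.2072)/(5.1076*q^4 - 14.1476*q^3 + 7.3109*q^2 + 3.443*q + 0.3025)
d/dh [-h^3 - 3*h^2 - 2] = 3*h*(-h - 2)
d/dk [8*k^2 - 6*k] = 16*k - 6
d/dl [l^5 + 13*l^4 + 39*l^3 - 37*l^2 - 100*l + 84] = 5*l^4 + 52*l^3 + 117*l^2 - 74*l - 100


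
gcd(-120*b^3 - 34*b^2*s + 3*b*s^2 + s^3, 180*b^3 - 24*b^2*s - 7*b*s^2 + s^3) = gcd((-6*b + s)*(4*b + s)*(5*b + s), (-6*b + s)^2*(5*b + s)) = -30*b^2 - b*s + s^2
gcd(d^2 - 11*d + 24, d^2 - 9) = d - 3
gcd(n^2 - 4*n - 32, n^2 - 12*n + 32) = n - 8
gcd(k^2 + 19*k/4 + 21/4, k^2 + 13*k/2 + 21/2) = k + 3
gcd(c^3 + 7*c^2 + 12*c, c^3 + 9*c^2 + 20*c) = c^2 + 4*c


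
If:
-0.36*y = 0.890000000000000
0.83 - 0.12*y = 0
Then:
No Solution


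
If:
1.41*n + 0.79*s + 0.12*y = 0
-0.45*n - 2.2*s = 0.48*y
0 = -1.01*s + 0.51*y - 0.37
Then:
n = 0.02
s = -0.11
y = 0.50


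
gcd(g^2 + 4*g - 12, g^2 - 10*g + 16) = g - 2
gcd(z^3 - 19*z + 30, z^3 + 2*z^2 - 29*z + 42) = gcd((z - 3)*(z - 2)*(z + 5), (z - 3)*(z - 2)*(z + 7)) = z^2 - 5*z + 6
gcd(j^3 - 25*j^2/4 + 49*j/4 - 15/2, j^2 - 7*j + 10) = j - 2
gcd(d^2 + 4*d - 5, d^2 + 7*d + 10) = d + 5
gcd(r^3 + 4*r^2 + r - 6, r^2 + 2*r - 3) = r^2 + 2*r - 3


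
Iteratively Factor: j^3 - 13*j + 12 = (j - 3)*(j^2 + 3*j - 4) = (j - 3)*(j - 1)*(j + 4)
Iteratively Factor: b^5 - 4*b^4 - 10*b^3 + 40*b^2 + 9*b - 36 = (b - 4)*(b^4 - 10*b^2 + 9) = (b - 4)*(b - 1)*(b^3 + b^2 - 9*b - 9) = (b - 4)*(b - 3)*(b - 1)*(b^2 + 4*b + 3) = (b - 4)*(b - 3)*(b - 1)*(b + 1)*(b + 3)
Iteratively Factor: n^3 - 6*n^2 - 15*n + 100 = (n - 5)*(n^2 - n - 20) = (n - 5)^2*(n + 4)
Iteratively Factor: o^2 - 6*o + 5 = (o - 5)*(o - 1)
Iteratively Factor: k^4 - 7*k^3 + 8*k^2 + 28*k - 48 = (k + 2)*(k^3 - 9*k^2 + 26*k - 24) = (k - 4)*(k + 2)*(k^2 - 5*k + 6) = (k - 4)*(k - 3)*(k + 2)*(k - 2)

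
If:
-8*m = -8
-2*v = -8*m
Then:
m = 1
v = 4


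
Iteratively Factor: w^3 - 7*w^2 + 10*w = (w - 2)*(w^2 - 5*w) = w*(w - 2)*(w - 5)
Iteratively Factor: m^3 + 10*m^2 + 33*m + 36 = (m + 4)*(m^2 + 6*m + 9) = (m + 3)*(m + 4)*(m + 3)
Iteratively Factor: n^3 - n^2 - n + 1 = (n + 1)*(n^2 - 2*n + 1) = (n - 1)*(n + 1)*(n - 1)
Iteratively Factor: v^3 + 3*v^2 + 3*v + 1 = (v + 1)*(v^2 + 2*v + 1) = (v + 1)^2*(v + 1)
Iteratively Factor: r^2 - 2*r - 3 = (r + 1)*(r - 3)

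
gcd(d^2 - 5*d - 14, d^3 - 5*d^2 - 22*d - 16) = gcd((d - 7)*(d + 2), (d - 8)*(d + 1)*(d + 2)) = d + 2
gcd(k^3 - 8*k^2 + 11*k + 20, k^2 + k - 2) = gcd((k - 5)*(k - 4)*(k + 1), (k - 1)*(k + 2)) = 1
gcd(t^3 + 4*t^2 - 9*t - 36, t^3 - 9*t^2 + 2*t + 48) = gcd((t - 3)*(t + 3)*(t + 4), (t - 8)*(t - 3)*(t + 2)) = t - 3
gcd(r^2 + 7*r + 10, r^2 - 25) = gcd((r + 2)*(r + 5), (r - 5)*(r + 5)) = r + 5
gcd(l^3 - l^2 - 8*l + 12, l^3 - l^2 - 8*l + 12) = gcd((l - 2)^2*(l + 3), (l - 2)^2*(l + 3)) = l^3 - l^2 - 8*l + 12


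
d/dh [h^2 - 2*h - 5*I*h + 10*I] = 2*h - 2 - 5*I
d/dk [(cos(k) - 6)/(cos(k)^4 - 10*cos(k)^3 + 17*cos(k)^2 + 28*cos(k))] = (3*cos(k)^4 - 44*cos(k)^3 + 197*cos(k)^2 - 204*cos(k) - 168)*sin(k)/((cos(k) - 7)^2*(cos(k) - 4)^2*(cos(k) + 1)^2*cos(k)^2)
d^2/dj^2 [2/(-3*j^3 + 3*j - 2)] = 36*(j*(3*j^3 - 3*j + 2) - (3*j^2 - 1)^2)/(3*j^3 - 3*j + 2)^3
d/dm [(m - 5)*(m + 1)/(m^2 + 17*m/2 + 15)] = 10*(5*m^2 + 16*m - 7)/(4*m^4 + 68*m^3 + 409*m^2 + 1020*m + 900)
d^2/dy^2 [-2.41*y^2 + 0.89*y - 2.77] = -4.82000000000000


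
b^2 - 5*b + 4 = (b - 4)*(b - 1)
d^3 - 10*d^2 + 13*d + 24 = (d - 8)*(d - 3)*(d + 1)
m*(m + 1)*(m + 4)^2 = m^4 + 9*m^3 + 24*m^2 + 16*m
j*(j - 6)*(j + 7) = j^3 + j^2 - 42*j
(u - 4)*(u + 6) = u^2 + 2*u - 24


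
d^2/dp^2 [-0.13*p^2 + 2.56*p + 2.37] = -0.260000000000000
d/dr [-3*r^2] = -6*r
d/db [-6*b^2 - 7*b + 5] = -12*b - 7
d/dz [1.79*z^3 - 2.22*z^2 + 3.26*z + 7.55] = 5.37*z^2 - 4.44*z + 3.26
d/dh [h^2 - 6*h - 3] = 2*h - 6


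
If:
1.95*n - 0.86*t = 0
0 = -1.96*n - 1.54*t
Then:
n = 0.00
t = 0.00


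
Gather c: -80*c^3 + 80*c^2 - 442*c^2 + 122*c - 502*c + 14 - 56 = -80*c^3 - 362*c^2 - 380*c - 42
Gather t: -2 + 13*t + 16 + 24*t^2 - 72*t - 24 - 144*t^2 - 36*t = -120*t^2 - 95*t - 10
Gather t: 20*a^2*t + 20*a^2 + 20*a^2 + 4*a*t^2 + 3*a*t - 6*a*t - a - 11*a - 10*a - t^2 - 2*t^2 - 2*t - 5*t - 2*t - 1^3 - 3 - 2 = 40*a^2 - 22*a + t^2*(4*a - 3) + t*(20*a^2 - 3*a - 9) - 6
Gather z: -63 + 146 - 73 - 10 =0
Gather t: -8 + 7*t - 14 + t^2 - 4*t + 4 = t^2 + 3*t - 18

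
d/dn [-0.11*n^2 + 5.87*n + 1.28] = 5.87 - 0.22*n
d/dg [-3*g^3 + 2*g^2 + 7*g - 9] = -9*g^2 + 4*g + 7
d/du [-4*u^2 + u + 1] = 1 - 8*u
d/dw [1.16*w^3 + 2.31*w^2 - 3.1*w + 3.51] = 3.48*w^2 + 4.62*w - 3.1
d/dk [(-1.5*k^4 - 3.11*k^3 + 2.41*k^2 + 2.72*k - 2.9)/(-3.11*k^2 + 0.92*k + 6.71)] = (9.33*k^5 + 5.5321*k^4 - 45.9824*k^3 - 51.9279*k^2 + 14.3042*k + 20.9192)/(9.6721*k^4 - 5.7224*k^3 - 40.8898*k^2 + 12.3464*k + 45.0241)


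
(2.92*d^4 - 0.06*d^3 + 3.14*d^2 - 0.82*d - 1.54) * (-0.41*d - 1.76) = -1.1972*d^5 - 5.1146*d^4 - 1.1818*d^3 - 5.1902*d^2 + 2.0746*d + 2.7104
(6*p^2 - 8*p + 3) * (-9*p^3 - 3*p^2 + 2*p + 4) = -54*p^5 + 54*p^4 + 9*p^3 - p^2 - 26*p + 12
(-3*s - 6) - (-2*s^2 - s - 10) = 2*s^2 - 2*s + 4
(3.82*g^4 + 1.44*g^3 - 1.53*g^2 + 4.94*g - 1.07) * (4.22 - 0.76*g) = -2.9032*g^5 + 15.026*g^4 + 7.2396*g^3 - 10.211*g^2 + 21.66*g - 4.5154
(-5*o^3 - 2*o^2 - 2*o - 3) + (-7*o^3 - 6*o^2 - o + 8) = -12*o^3 - 8*o^2 - 3*o + 5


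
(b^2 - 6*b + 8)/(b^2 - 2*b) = (b - 4)/b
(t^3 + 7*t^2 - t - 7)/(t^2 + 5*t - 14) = (t^2 - 1)/(t - 2)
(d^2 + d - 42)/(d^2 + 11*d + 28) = (d - 6)/(d + 4)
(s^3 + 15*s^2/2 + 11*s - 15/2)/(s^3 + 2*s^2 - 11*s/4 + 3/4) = 2*(s + 5)/(2*s - 1)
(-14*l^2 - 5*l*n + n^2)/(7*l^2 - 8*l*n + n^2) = (-2*l - n)/(l - n)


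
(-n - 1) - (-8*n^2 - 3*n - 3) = 8*n^2 + 2*n + 2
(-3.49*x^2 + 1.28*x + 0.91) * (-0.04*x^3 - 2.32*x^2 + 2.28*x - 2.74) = 0.1396*x^5 + 8.0456*x^4 - 10.9632*x^3 + 10.3698*x^2 - 1.4324*x - 2.4934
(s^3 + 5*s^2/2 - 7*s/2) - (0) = s^3 + 5*s^2/2 - 7*s/2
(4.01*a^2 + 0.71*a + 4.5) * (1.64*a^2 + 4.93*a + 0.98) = 6.5764*a^4 + 20.9337*a^3 + 14.8101*a^2 + 22.8808*a + 4.41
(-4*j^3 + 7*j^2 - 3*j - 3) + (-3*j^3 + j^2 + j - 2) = -7*j^3 + 8*j^2 - 2*j - 5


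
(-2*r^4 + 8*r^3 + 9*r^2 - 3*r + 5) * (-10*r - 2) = 20*r^5 - 76*r^4 - 106*r^3 + 12*r^2 - 44*r - 10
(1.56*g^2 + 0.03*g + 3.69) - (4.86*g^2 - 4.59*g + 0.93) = -3.3*g^2 + 4.62*g + 2.76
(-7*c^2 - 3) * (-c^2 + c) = 7*c^4 - 7*c^3 + 3*c^2 - 3*c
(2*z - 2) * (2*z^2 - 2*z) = 4*z^3 - 8*z^2 + 4*z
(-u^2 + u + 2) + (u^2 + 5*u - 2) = 6*u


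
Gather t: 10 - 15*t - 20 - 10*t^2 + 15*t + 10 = -10*t^2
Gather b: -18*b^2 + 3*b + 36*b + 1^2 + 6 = -18*b^2 + 39*b + 7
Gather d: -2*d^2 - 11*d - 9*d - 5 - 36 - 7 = -2*d^2 - 20*d - 48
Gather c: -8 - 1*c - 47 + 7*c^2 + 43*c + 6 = 7*c^2 + 42*c - 49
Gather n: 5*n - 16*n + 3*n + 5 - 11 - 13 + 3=-8*n - 16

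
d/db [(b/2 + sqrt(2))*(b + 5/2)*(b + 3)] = 3*b^2/2 + 2*sqrt(2)*b + 11*b/2 + 15/4 + 11*sqrt(2)/2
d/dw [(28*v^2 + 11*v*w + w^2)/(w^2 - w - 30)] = ((-11*v - 2*w)*(-w^2 + w + 30) - (2*w - 1)*(28*v^2 + 11*v*w + w^2))/(-w^2 + w + 30)^2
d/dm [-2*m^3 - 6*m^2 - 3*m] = -6*m^2 - 12*m - 3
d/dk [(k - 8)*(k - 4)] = 2*k - 12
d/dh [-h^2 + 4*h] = 4 - 2*h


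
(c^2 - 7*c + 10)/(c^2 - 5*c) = (c - 2)/c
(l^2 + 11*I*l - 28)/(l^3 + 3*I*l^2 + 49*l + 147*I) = (l + 4*I)/(l^2 - 4*I*l + 21)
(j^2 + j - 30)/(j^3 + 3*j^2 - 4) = (j^2 + j - 30)/(j^3 + 3*j^2 - 4)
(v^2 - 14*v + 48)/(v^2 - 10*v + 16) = (v - 6)/(v - 2)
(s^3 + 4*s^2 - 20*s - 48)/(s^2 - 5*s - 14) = (s^2 + 2*s - 24)/(s - 7)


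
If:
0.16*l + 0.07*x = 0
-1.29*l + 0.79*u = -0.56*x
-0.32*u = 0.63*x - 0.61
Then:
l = -1.53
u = -4.97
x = 3.49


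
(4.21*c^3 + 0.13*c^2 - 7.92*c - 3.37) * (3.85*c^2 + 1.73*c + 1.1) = 16.2085*c^5 + 7.7838*c^4 - 25.6361*c^3 - 26.5331*c^2 - 14.5421*c - 3.707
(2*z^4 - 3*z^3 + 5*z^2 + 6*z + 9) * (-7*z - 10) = -14*z^5 + z^4 - 5*z^3 - 92*z^2 - 123*z - 90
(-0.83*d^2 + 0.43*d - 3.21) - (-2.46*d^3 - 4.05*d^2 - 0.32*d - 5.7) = 2.46*d^3 + 3.22*d^2 + 0.75*d + 2.49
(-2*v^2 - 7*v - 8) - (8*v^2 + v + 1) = -10*v^2 - 8*v - 9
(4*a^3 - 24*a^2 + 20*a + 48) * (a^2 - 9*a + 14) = 4*a^5 - 60*a^4 + 292*a^3 - 468*a^2 - 152*a + 672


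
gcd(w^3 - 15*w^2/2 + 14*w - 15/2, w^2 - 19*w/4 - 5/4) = w - 5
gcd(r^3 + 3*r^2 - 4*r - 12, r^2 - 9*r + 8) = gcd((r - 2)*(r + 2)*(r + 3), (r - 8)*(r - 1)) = 1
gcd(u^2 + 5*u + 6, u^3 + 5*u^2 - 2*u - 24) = u + 3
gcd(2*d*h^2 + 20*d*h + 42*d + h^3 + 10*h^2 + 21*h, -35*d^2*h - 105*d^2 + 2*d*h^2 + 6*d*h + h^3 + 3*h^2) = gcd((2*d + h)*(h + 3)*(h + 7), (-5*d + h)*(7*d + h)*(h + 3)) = h + 3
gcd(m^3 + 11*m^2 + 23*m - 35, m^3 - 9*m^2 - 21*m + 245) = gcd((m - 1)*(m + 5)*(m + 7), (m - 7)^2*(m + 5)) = m + 5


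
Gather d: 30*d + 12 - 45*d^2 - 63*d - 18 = -45*d^2 - 33*d - 6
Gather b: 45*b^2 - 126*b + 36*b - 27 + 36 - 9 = 45*b^2 - 90*b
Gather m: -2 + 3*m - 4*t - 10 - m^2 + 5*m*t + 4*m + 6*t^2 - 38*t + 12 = -m^2 + m*(5*t + 7) + 6*t^2 - 42*t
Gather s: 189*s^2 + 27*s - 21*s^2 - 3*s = 168*s^2 + 24*s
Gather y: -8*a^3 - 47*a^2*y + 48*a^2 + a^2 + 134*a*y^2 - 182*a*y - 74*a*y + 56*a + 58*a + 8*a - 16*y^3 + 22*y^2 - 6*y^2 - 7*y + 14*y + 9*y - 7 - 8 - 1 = -8*a^3 + 49*a^2 + 122*a - 16*y^3 + y^2*(134*a + 16) + y*(-47*a^2 - 256*a + 16) - 16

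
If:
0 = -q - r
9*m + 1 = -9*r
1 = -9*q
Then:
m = -2/9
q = -1/9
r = 1/9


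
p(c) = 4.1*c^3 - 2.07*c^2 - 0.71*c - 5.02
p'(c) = 12.3*c^2 - 4.14*c - 0.71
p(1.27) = -0.86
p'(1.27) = 13.87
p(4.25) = 269.31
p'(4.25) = 203.86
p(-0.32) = -5.14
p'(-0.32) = 1.87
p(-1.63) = -27.12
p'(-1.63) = 38.72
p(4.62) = 351.82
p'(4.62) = 242.70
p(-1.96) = -42.45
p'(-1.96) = 54.66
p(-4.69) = -470.19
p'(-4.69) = 289.26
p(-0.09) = -4.98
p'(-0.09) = -0.24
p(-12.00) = -7379.38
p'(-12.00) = 1820.17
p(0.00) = -5.02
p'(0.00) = -0.71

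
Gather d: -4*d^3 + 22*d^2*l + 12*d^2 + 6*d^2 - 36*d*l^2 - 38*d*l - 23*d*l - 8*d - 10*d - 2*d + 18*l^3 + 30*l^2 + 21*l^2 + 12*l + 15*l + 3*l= -4*d^3 + d^2*(22*l + 18) + d*(-36*l^2 - 61*l - 20) + 18*l^3 + 51*l^2 + 30*l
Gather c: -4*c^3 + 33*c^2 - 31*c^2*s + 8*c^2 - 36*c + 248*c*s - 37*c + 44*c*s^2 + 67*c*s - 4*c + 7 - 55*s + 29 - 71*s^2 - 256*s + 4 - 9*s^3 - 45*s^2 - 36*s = -4*c^3 + c^2*(41 - 31*s) + c*(44*s^2 + 315*s - 77) - 9*s^3 - 116*s^2 - 347*s + 40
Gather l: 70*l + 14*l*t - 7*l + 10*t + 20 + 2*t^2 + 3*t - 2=l*(14*t + 63) + 2*t^2 + 13*t + 18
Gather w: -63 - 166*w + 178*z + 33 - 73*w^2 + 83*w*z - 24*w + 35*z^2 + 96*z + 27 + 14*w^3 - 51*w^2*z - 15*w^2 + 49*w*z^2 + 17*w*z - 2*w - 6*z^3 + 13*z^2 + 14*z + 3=14*w^3 + w^2*(-51*z - 88) + w*(49*z^2 + 100*z - 192) - 6*z^3 + 48*z^2 + 288*z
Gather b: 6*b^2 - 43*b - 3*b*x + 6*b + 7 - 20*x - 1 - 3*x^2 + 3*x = 6*b^2 + b*(-3*x - 37) - 3*x^2 - 17*x + 6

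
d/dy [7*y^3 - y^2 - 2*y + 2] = 21*y^2 - 2*y - 2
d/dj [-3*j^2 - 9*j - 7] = -6*j - 9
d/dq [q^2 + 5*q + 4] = 2*q + 5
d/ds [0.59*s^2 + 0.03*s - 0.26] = 1.18*s + 0.03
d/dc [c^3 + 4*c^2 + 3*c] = 3*c^2 + 8*c + 3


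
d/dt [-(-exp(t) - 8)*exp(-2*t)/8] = (-exp(t) - 16)*exp(-2*t)/8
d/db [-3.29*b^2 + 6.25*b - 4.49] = 6.25 - 6.58*b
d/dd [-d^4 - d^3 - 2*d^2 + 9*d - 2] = -4*d^3 - 3*d^2 - 4*d + 9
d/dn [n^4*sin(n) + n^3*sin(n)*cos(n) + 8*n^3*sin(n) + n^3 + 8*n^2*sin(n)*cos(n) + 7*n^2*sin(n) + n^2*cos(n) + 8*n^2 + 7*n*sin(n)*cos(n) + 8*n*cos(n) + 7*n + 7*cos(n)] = n^4*cos(n) + 4*n^3*sin(n) + 8*n^3*cos(n) + n^3*cos(2*n) + 23*n^2*sin(n) + 3*n^2*sin(2*n)/2 + 7*n^2*cos(n) + 8*n^2*cos(2*n) + 3*n^2 + 6*n*sin(n) + 8*n*sin(2*n) + 2*n*cos(n) + 7*n*cos(2*n) + 16*n - 7*sin(n) + 7*sin(2*n)/2 + 8*cos(n) + 7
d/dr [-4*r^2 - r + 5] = -8*r - 1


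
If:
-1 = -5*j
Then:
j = 1/5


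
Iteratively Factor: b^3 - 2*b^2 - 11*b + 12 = (b + 3)*(b^2 - 5*b + 4) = (b - 1)*(b + 3)*(b - 4)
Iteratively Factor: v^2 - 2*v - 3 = (v - 3)*(v + 1)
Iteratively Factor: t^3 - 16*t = (t - 4)*(t^2 + 4*t) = (t - 4)*(t + 4)*(t)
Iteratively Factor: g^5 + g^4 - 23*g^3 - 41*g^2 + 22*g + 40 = (g + 1)*(g^4 - 23*g^2 - 18*g + 40) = (g - 5)*(g + 1)*(g^3 + 5*g^2 + 2*g - 8) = (g - 5)*(g - 1)*(g + 1)*(g^2 + 6*g + 8) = (g - 5)*(g - 1)*(g + 1)*(g + 4)*(g + 2)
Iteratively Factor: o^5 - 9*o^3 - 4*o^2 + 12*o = (o - 3)*(o^4 + 3*o^3 - 4*o) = o*(o - 3)*(o^3 + 3*o^2 - 4) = o*(o - 3)*(o + 2)*(o^2 + o - 2) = o*(o - 3)*(o - 1)*(o + 2)*(o + 2)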